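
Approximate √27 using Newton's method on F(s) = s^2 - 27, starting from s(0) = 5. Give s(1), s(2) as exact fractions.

F'(s) = 2s.
F(5) = -2, F'(5) = 10, so s(1) = 5 - (-2)/10 = 26/5.
F(26/5) = 1/25, F'(26/5) = 52/5, so s(2) = (26/5) - (1/25)/(52/5) = 1351/260.

s(1) = 26/5, s(2) = 1351/260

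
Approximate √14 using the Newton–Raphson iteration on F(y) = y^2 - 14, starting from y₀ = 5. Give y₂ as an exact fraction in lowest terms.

2921/780

F'(y) = 2y.
F(5) = 11, F'(5) = 10, so y₁ = 5 - 11/10 = 39/10.
F(39/10) = 121/100, F'(39/10) = 39/5, so y₂ = (39/10) - (121/100)/(39/5) = 2921/780.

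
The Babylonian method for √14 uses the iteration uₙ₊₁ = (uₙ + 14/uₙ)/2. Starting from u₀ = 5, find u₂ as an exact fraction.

u₁ = (5 + 14/5)/2 = 39/10.
u₂ = (39/10 + 14/(39/10))/2 = 2921/780.

2921/780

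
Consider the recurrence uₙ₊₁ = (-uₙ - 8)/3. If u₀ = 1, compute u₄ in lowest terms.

-53/27

u₁ = (-1 - 8)/3 = -3.
u₂ = (-(-3) - 8)/3 = -5/3.
u₃ = (-(-5/3) - 8)/3 = -19/9.
u₄ = (-(-19/9) - 8)/3 = -53/27.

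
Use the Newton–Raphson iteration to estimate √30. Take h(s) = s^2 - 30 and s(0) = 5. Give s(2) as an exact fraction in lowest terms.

h'(s) = 2s.
h(5) = -5, h'(5) = 10, so s(1) = 5 - (-5)/10 = 11/2.
h(11/2) = 1/4, h'(11/2) = 11, so s(2) = (11/2) - (1/4)/11 = 241/44.

241/44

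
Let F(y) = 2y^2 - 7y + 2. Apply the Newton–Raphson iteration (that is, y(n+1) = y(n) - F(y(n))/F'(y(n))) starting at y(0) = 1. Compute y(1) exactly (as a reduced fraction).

0

F'(y) = 4y - 7.
F(1) = -3, F'(1) = -3, so y(1) = 1 - (-3)/(-3) = 0.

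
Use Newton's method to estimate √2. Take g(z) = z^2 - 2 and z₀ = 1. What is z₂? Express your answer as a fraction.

17/12

g'(z) = 2z.
g(1) = -1, g'(1) = 2, so z₁ = 1 - (-1)/2 = 3/2.
g(3/2) = 1/4, g'(3/2) = 3, so z₂ = (3/2) - (1/4)/3 = 17/12.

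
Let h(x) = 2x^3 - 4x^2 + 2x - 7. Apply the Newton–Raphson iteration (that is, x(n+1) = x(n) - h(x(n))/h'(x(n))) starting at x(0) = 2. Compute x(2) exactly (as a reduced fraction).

8627/3835

h'(x) = 6x^2 - 8x + 2.
h(2) = -3, h'(2) = 10, so x(1) = 2 - (-3)/10 = 23/10.
h(23/10) = 387/500, h'(23/10) = 767/50, so x(2) = (23/10) - (387/500)/(767/50) = 8627/3835.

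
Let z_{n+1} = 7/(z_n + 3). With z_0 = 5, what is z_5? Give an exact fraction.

z_1 = 7/(5 + 3) = 7/8.
z_2 = 7/(7/8 + 3) = 56/31.
z_3 = 7/(56/31 + 3) = 217/149.
z_4 = 7/(217/149 + 3) = 1043/664.
z_5 = 7/(1043/664 + 3) = 4648/3035.

4648/3035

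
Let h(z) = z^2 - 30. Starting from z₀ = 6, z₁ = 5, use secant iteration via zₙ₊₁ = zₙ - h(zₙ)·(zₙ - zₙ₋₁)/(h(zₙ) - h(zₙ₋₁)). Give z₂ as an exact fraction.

60/11

h(6) = 6, h(5) = -5. z₂ = 5 - (-5)·(5 - 6)/((-5) - 6) = 60/11.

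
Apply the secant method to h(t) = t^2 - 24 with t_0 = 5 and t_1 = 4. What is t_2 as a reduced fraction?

h(5) = 1, h(4) = -8. t_2 = 4 - (-8)·(4 - 5)/((-8) - 1) = 44/9.

44/9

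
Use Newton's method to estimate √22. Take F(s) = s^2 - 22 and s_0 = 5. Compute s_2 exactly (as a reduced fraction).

4409/940

F'(s) = 2s.
F(5) = 3, F'(5) = 10, so s_1 = 5 - 3/10 = 47/10.
F(47/10) = 9/100, F'(47/10) = 47/5, so s_2 = (47/10) - (9/100)/(47/5) = 4409/940.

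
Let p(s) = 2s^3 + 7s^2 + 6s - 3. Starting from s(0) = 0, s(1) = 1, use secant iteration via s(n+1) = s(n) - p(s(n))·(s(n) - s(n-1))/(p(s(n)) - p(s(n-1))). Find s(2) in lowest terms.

p(0) = -3, p(1) = 12. s(2) = 1 - 12·(1 - 0)/(12 - (-3)) = 1/5.

1/5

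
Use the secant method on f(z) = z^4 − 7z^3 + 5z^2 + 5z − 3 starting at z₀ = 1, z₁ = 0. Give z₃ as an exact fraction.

192/335

f(1) = 1, f(0) = −3. z₂ = 0 − (−3)·(0 − 1)/((−3) − 1) = 3/4.
f(0) = −3, f(3/4) = 237/256. z₃ = (3/4) − (237/256)·((3/4) − 0)/((237/256) − (−3)) = 192/335.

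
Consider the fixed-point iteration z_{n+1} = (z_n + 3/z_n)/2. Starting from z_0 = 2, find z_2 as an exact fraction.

z_1 = (2 + 3/2)/2 = 7/4.
z_2 = (7/4 + 3/(7/4))/2 = 97/56.

97/56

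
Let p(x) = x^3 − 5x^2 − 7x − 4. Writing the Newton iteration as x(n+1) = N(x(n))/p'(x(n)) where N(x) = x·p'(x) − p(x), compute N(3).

13

p'(x) = 3x^2 − 10x − 7.
N(x) = x·p'(x) − p(x) = x·(3x^2 − 10x − 7) − (x^3 − 5x^2 − 7x − 4) = 2x^3 − 5x^2 + 4.
N(3) = 13.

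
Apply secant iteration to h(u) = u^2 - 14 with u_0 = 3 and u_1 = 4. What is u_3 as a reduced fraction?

101/27

h(3) = -5, h(4) = 2. u_2 = 4 - 2·(4 - 3)/(2 - (-5)) = 26/7.
h(4) = 2, h(26/7) = -10/49. u_3 = (26/7) - (-10/49)·((26/7) - 4)/((-10/49) - 2) = 101/27.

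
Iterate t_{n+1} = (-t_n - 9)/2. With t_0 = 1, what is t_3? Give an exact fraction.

-7/2

t_1 = (-1 - 9)/2 = -5.
t_2 = (-(-5) - 9)/2 = -2.
t_3 = (-(-2) - 9)/2 = -7/2.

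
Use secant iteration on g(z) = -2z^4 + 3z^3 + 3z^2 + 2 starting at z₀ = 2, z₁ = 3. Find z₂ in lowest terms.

g(2) = 6, g(3) = -52. z₂ = 3 - (-52)·(3 - 2)/((-52) - 6) = 61/29.

61/29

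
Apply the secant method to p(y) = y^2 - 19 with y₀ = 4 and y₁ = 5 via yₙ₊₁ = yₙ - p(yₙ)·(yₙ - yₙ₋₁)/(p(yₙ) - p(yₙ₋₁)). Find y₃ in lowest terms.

61/14

p(4) = -3, p(5) = 6. y₂ = 5 - 6·(5 - 4)/(6 - (-3)) = 13/3.
p(5) = 6, p(13/3) = -2/9. y₃ = (13/3) - (-2/9)·((13/3) - 5)/((-2/9) - 6) = 61/14.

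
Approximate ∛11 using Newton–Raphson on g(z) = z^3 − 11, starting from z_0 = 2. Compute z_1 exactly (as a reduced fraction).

9/4

g'(z) = 3z^2.
g(2) = −3, g'(2) = 12, so z_1 = 2 − (−3)/12 = 9/4.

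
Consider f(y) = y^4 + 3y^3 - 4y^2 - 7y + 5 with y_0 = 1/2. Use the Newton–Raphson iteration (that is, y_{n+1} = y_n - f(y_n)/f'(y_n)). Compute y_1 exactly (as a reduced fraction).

27/44

f'(y) = 4y^3 + 9y^2 - 8y - 7.
f(1/2) = 15/16, f'(1/2) = -33/4, so y_1 = (1/2) - (15/16)/(-33/4) = 27/44.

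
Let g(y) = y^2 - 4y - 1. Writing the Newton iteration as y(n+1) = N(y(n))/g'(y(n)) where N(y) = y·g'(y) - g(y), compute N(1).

2

g'(y) = 2y - 4.
N(y) = y·g'(y) - g(y) = y·(2y - 4) - (y^2 - 4y - 1) = y^2 + 1.
N(1) = 2.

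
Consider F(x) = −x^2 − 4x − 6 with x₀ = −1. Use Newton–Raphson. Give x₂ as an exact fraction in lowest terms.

F'(x) = −2x − 4.
F(−1) = −3, F'(−1) = −2, so x₁ = (−1) − (−3)/(−2) = −5/2.
F(−5/2) = −9/4, F'(−5/2) = 1, so x₂ = (−5/2) − (−9/4)/1 = −1/4.

−1/4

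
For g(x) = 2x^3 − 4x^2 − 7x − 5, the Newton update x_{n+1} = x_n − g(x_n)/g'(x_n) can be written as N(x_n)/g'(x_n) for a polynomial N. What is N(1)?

g'(x) = 6x^2 − 8x − 7.
N(x) = x·g'(x) − g(x) = x·(6x^2 − 8x − 7) − (2x^3 − 4x^2 − 7x − 5) = 4x^3 − 4x^2 + 5.
N(1) = 5.

5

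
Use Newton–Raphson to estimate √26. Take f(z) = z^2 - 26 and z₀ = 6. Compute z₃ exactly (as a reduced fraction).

7196593/1411368

f'(z) = 2z.
f(6) = 10, f'(6) = 12, so z₁ = 6 - 10/12 = 31/6.
f(31/6) = 25/36, f'(31/6) = 31/3, so z₂ = (31/6) - (25/36)/(31/3) = 1897/372.
f(1897/372) = 625/138384, f'(1897/372) = 1897/186, so z₃ = (1897/372) - (625/138384)/(1897/186) = 7196593/1411368.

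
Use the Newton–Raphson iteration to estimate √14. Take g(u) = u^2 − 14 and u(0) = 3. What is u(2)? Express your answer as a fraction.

g'(u) = 2u.
g(3) = −5, g'(3) = 6, so u(1) = 3 − (−5)/6 = 23/6.
g(23/6) = 25/36, g'(23/6) = 23/3, so u(2) = (23/6) − (25/36)/(23/3) = 1033/276.

1033/276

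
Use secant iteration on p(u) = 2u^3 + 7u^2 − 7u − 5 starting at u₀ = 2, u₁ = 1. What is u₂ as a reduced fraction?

p(2) = 25, p(1) = −3. u₂ = 1 − (−3)·(1 − 2)/((−3) − 25) = 31/28.

31/28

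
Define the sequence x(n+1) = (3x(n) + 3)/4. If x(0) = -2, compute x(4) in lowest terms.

363/256

x(1) = (3·(-2) + 3)/4 = -3/4.
x(2) = (3·(-3/4) + 3)/4 = 3/16.
x(3) = (3·(3/16) + 3)/4 = 57/64.
x(4) = (3·(57/64) + 3)/4 = 363/256.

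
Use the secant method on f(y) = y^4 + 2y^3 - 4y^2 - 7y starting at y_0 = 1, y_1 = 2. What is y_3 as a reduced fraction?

f(1) = -8, f(2) = 2. y_2 = 2 - 2·(2 - 1)/(2 - (-8)) = 9/5.
f(2) = 2, f(9/5) = -2124/625. y_3 = (9/5) - (-2124/625)·((9/5) - 2)/((-2124/625) - 2) = 3249/1687.

3249/1687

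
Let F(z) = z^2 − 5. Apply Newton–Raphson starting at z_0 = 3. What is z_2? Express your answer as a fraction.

F'(z) = 2z.
F(3) = 4, F'(3) = 6, so z_1 = 3 − 4/6 = 7/3.
F(7/3) = 4/9, F'(7/3) = 14/3, so z_2 = (7/3) − (4/9)/(14/3) = 47/21.

47/21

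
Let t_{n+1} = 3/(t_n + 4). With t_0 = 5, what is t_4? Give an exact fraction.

t_1 = 3/(5 + 4) = 1/3.
t_2 = 3/(1/3 + 4) = 9/13.
t_3 = 3/(9/13 + 4) = 39/61.
t_4 = 3/(39/61 + 4) = 183/283.

183/283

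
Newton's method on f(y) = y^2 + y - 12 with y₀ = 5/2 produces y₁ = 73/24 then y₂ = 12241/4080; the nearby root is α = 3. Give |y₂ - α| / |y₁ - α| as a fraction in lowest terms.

1/170

y₁ - α = 73/24 - 3 = 1/24, so |y₁ - α| = 1/24.
y₂ - α = 12241/4080 - 3 = 1/4080, so |y₂ - α| = 1/4080.
Ratio = (1/4080) / (1/24) = 1/170.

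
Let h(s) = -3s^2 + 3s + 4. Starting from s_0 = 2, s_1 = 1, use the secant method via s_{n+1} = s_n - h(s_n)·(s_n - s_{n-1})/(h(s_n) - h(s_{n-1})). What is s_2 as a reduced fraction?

5/3

h(2) = -2, h(1) = 4. s_2 = 1 - 4·(1 - 2)/(4 - (-2)) = 5/3.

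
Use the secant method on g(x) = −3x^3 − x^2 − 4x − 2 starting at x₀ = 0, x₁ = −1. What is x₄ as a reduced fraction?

g(0) = −2, g(−1) = 4. x₂ = (−1) − 4·((−1) − 0)/(4 − (−2)) = −1/3.
g(−1) = 4, g(−1/3) = −2/3. x₃ = (−1/3) − (−2/3)·((−1/3) − (−1))/((−2/3) − 4) = −3/7.
g(−1/3) = −2/3, g(−3/7) = −80/343. x₄ = (−3/7) − (−80/343)·((−3/7) − (−1/3))/((−80/343) − (−2/3)) = −107/223.

−107/223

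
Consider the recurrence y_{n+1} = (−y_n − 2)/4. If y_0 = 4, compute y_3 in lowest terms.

y_1 = (−4 − 2)/4 = −3/2.
y_2 = (−(−3/2) − 2)/4 = −1/8.
y_3 = (−(−1/8) − 2)/4 = −15/32.

−15/32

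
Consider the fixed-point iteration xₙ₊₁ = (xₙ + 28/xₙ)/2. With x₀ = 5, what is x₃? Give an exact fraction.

x₁ = (5 + 28/5)/2 = 53/10.
x₂ = (53/10 + 28/(53/10))/2 = 5609/1060.
x₃ = (5609/1060 + 28/(5609/1060))/2 = 62921681/11891080.

62921681/11891080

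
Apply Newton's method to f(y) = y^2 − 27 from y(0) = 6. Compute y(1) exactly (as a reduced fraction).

21/4

f'(y) = 2y.
f(6) = 9, f'(6) = 12, so y(1) = 6 − 9/12 = 21/4.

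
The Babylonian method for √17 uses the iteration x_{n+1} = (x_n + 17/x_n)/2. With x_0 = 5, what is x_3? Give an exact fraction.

x_1 = (5 + 17/5)/2 = 21/5.
x_2 = (21/5 + 17/(21/5))/2 = 433/105.
x_3 = (433/105 + 17/(433/105))/2 = 187457/45465.

187457/45465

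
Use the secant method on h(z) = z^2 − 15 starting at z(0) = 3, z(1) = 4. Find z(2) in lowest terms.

h(3) = −6, h(4) = 1. z(2) = 4 − 1·(4 − 3)/(1 − (−6)) = 27/7.

27/7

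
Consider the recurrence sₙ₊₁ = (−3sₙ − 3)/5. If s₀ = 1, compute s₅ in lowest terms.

−1506/3125

s₁ = (−3·1 − 3)/5 = −6/5.
s₂ = (−3·(−6/5) − 3)/5 = 3/25.
s₃ = (−3·(3/25) − 3)/5 = −84/125.
s₄ = (−3·(−84/125) − 3)/5 = −123/625.
s₅ = (−3·(−123/625) − 3)/5 = −1506/3125.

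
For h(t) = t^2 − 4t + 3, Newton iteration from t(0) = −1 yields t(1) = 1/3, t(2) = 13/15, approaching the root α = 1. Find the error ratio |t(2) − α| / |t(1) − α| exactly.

1/5

t(1) − α = 1/3 − 1 = −2/3, so |t(1) − α| = 2/3.
t(2) − α = 13/15 − 1 = −2/15, so |t(2) − α| = 2/15.
Ratio = (2/15) / (2/3) = 1/5.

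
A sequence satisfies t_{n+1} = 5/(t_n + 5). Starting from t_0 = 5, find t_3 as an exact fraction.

11/13

t_1 = 5/(5 + 5) = 1/2.
t_2 = 5/(1/2 + 5) = 10/11.
t_3 = 5/(10/11 + 5) = 11/13.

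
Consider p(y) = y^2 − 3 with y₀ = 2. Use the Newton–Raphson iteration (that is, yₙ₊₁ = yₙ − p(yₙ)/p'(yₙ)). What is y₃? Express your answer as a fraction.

18817/10864

p'(y) = 2y.
p(2) = 1, p'(2) = 4, so y₁ = 2 − 1/4 = 7/4.
p(7/4) = 1/16, p'(7/4) = 7/2, so y₂ = (7/4) − (1/16)/(7/2) = 97/56.
p(97/56) = 1/3136, p'(97/56) = 97/28, so y₃ = (97/56) − (1/3136)/(97/28) = 18817/10864.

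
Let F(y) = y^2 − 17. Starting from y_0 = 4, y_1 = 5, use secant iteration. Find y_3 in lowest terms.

169/41

F(4) = −1, F(5) = 8. y_2 = 5 − 8·(5 − 4)/(8 − (−1)) = 37/9.
F(5) = 8, F(37/9) = −8/81. y_3 = (37/9) − (−8/81)·((37/9) − 5)/((−8/81) − 8) = 169/41.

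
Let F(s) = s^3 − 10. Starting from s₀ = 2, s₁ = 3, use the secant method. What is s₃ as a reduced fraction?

15250/7129

F(2) = −2, F(3) = 17. s₂ = 3 − 17·(3 − 2)/(17 − (−2)) = 40/19.
F(3) = 17, F(40/19) = −4590/6859. s₃ = (40/19) − (−4590/6859)·((40/19) − 3)/((−4590/6859) − 17) = 15250/7129.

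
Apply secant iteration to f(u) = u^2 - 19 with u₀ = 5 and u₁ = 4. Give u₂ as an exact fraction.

f(5) = 6, f(4) = -3. u₂ = 4 - (-3)·(4 - 5)/((-3) - 6) = 13/3.

13/3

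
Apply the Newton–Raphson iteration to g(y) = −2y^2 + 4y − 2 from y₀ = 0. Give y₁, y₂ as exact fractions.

g'(y) = −4y + 4.
g(0) = −2, g'(0) = 4, so y₁ = 0 − (−2)/4 = 1/2.
g(1/2) = −1/2, g'(1/2) = 2, so y₂ = (1/2) − (−1/2)/2 = 3/4.

y₁ = 1/2, y₂ = 3/4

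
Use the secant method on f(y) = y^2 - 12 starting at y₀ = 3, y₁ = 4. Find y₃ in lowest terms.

45/13

f(3) = -3, f(4) = 4. y₂ = 4 - 4·(4 - 3)/(4 - (-3)) = 24/7.
f(4) = 4, f(24/7) = -12/49. y₃ = (24/7) - (-12/49)·((24/7) - 4)/((-12/49) - 4) = 45/13.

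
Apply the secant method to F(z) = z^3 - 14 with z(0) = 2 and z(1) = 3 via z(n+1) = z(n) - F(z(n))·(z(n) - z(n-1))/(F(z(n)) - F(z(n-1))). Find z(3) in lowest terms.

F(2) = -6, F(3) = 13. z(2) = 3 - 13·(3 - 2)/(13 - (-6)) = 44/19.
F(3) = 13, F(44/19) = -10842/6859. z(3) = (44/19) - (-10842/6859)·((44/19) - 3)/((-10842/6859) - 13) = 18386/7693.

18386/7693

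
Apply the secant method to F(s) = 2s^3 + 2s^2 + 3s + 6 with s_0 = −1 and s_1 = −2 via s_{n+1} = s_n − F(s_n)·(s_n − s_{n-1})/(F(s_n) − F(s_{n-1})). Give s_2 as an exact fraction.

−14/11

F(−1) = 3, F(−2) = −8. s_2 = (−2) − (−8)·((−2) − (−1))/((−8) − 3) = −14/11.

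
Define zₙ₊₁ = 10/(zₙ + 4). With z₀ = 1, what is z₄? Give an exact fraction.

z₁ = 10/(1 + 4) = 2.
z₂ = 10/(2 + 4) = 5/3.
z₃ = 10/(5/3 + 4) = 30/17.
z₄ = 10/(30/17 + 4) = 85/49.

85/49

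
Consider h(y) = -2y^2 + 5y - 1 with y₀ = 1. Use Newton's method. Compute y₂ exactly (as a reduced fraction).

h'(y) = -4y + 5.
h(1) = 2, h'(1) = 1, so y₁ = 1 - 2/1 = -1.
h(-1) = -8, h'(-1) = 9, so y₂ = (-1) - (-8)/9 = -1/9.

-1/9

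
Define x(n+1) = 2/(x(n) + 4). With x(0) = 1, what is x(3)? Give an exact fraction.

x(1) = 2/(1 + 4) = 2/5.
x(2) = 2/(2/5 + 4) = 5/11.
x(3) = 2/(5/11 + 4) = 22/49.

22/49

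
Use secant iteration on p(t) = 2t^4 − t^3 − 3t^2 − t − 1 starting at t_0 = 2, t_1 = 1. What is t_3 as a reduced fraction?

5017/623

p(2) = 9, p(1) = −4. t_2 = 1 − (−4)·(1 − 2)/((−4) − 9) = 17/13.
p(1) = −4, p(17/13) = −109260/28561. t_3 = (17/13) − (−109260/28561)·((17/13) − 1)/((−109260/28561) − (−4)) = 5017/623.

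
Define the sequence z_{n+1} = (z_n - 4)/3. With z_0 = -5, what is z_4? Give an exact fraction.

-55/27

z_1 = ((-5) - 4)/3 = -3.
z_2 = ((-3) - 4)/3 = -7/3.
z_3 = ((-7/3) - 4)/3 = -19/9.
z_4 = ((-19/9) - 4)/3 = -55/27.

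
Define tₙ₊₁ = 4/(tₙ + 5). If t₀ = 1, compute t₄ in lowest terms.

388/553

t₁ = 4/(1 + 5) = 2/3.
t₂ = 4/(2/3 + 5) = 12/17.
t₃ = 4/(12/17 + 5) = 68/97.
t₄ = 4/(68/97 + 5) = 388/553.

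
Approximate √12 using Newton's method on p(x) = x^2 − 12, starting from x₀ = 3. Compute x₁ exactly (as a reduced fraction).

p'(x) = 2x.
p(3) = −3, p'(3) = 6, so x₁ = 3 − (−3)/6 = 7/2.

7/2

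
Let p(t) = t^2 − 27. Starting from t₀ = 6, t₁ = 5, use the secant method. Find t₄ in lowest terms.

11073/2131

p(6) = 9, p(5) = −2. t₂ = 5 − (−2)·(5 − 6)/((−2) − 9) = 57/11.
p(5) = −2, p(57/11) = −18/121. t₃ = (57/11) − (−18/121)·((57/11) − 5)/((−18/121) − (−2)) = 291/56.
p(57/11) = −18/121, p(291/56) = 9/3136. t₄ = (291/56) − (9/3136)·((291/56) − (57/11))/((9/3136) − (−18/121)) = 11073/2131.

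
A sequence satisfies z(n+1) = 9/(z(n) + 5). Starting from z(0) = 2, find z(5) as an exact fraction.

z(1) = 9/(2 + 5) = 9/7.
z(2) = 9/(9/7 + 5) = 63/44.
z(3) = 9/(63/44 + 5) = 396/283.
z(4) = 9/(396/283 + 5) = 2547/1811.
z(5) = 9/(2547/1811 + 5) = 16299/11602.

16299/11602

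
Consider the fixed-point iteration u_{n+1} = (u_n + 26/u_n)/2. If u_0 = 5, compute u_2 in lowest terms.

5201/1020

u_1 = (5 + 26/5)/2 = 51/10.
u_2 = (51/10 + 26/(51/10))/2 = 5201/1020.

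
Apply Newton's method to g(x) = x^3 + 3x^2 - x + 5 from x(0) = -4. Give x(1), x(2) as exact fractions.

x(1) = -85/23, x(2) = -98820/27071

g'(x) = 3x^2 + 6x - 1.
g(-4) = -7, g'(-4) = 23, so x(1) = (-4) - (-7)/23 = -85/23.
g(-85/23) = -9800/12167, g'(-85/23) = 9416/529, so x(2) = (-85/23) - (-9800/12167)/(9416/529) = -98820/27071.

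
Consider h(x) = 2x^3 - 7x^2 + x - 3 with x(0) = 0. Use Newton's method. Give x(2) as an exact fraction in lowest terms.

h'(x) = 6x^2 - 14x + 1.
h(0) = -3, h'(0) = 1, so x(1) = 0 - (-3)/1 = 3.
h(3) = -9, h'(3) = 13, so x(2) = 3 - (-9)/13 = 48/13.

48/13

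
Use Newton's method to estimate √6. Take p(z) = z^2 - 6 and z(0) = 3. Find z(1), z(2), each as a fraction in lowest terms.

p'(z) = 2z.
p(3) = 3, p'(3) = 6, so z(1) = 3 - 3/6 = 5/2.
p(5/2) = 1/4, p'(5/2) = 5, so z(2) = (5/2) - (1/4)/5 = 49/20.

z(1) = 5/2, z(2) = 49/20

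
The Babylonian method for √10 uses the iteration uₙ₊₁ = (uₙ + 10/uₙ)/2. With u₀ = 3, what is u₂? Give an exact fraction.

u₁ = (3 + 10/3)/2 = 19/6.
u₂ = (19/6 + 10/(19/6))/2 = 721/228.

721/228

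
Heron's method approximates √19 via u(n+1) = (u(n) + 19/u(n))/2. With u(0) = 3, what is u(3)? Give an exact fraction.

268753/61656

u(1) = (3 + 19/3)/2 = 14/3.
u(2) = (14/3 + 19/(14/3))/2 = 367/84.
u(3) = (367/84 + 19/(367/84))/2 = 268753/61656.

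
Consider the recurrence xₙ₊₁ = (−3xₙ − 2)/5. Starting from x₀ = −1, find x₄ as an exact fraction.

−217/625

x₁ = (−3·(−1) − 2)/5 = 1/5.
x₂ = (−3·(1/5) − 2)/5 = −13/25.
x₃ = (−3·(−13/25) − 2)/5 = −11/125.
x₄ = (−3·(−11/125) − 2)/5 = −217/625.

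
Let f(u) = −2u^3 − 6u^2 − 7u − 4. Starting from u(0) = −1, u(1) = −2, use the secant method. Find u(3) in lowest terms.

f(−1) = −1, f(−2) = 2. u(2) = (−2) − 2·((−2) − (−1))/(2 − (−1)) = −4/3.
f(−2) = 2, f(−4/3) = −16/27. u(3) = (−4/3) − (−16/27)·((−4/3) − (−2))/((−16/27) − 2) = −52/35.

−52/35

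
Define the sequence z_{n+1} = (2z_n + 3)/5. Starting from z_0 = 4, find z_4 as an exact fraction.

673/625

z_1 = (2·4 + 3)/5 = 11/5.
z_2 = (2·(11/5) + 3)/5 = 37/25.
z_3 = (2·(37/25) + 3)/5 = 149/125.
z_4 = (2·(149/125) + 3)/5 = 673/625.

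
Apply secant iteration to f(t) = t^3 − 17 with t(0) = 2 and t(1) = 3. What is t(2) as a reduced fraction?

f(2) = −9, f(3) = 10. t(2) = 3 − 10·(3 − 2)/(10 − (−9)) = 47/19.

47/19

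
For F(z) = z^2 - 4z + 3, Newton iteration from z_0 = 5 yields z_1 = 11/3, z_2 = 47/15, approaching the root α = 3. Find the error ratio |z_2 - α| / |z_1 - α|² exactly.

z_1 - α = 11/3 - 3 = 2/3, so |z_1 - α| = 2/3.
z_2 - α = 47/15 - 3 = 2/15, so |z_2 - α| = 2/15.
|z_1 - α|² = 4/9.
Ratio = (2/15) / (4/9) = 3/10.

3/10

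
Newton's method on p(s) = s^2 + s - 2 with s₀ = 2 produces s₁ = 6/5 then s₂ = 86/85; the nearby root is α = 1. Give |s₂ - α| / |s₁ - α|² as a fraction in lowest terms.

5/17

s₁ - α = 6/5 - 1 = 1/5, so |s₁ - α| = 1/5.
s₂ - α = 86/85 - 1 = 1/85, so |s₂ - α| = 1/85.
|s₁ - α|² = 1/25.
Ratio = (1/85) / (1/25) = 5/17.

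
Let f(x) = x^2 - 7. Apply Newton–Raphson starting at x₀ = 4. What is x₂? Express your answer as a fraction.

977/368

f'(x) = 2x.
f(4) = 9, f'(4) = 8, so x₁ = 4 - 9/8 = 23/8.
f(23/8) = 81/64, f'(23/8) = 23/4, so x₂ = (23/8) - (81/64)/(23/4) = 977/368.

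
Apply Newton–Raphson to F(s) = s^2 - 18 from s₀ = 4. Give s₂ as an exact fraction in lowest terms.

577/136

F'(s) = 2s.
F(4) = -2, F'(4) = 8, so s₁ = 4 - (-2)/8 = 17/4.
F(17/4) = 1/16, F'(17/4) = 17/2, so s₂ = (17/4) - (1/16)/(17/2) = 577/136.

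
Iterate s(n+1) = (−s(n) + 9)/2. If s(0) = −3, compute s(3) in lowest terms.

15/4

s(1) = (−(−3) + 9)/2 = 6.
s(2) = (−6 + 9)/2 = 3/2.
s(3) = (−(3/2) + 9)/2 = 15/4.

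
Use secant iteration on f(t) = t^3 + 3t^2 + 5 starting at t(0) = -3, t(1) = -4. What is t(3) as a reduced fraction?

-15908/4681

f(-3) = 5, f(-4) = -11. t(2) = (-4) - (-11)·((-4) - (-3))/((-11) - 5) = -53/16.
f(-4) = -11, f(-53/16) = 6435/4096. t(3) = (-53/16) - (6435/4096)·((-53/16) - (-4))/((6435/4096) - (-11)) = -15908/4681.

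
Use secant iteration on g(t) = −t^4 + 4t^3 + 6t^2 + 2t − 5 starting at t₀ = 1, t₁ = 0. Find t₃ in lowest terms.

6655/7267

g(1) = 6, g(0) = −5. t₂ = 0 − (−5)·(0 − 1)/((−5) − 6) = 5/11.
g(0) = −5, g(5/11) = −36870/14641. t₃ = (5/11) − (−36870/14641)·((5/11) − 0)/((−36870/14641) − (−5)) = 6655/7267.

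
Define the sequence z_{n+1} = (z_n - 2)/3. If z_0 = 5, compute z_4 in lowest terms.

z_1 = (5 - 2)/3 = 1.
z_2 = (1 - 2)/3 = -1/3.
z_3 = ((-1/3) - 2)/3 = -7/9.
z_4 = ((-7/9) - 2)/3 = -25/27.

-25/27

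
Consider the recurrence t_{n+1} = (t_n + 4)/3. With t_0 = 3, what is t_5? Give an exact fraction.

t_1 = (3 + 4)/3 = 7/3.
t_2 = ((7/3) + 4)/3 = 19/9.
t_3 = ((19/9) + 4)/3 = 55/27.
t_4 = ((55/27) + 4)/3 = 163/81.
t_5 = ((163/81) + 4)/3 = 487/243.

487/243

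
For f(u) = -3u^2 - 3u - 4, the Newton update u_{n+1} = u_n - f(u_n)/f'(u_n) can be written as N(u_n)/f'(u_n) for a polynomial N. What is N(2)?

f'(u) = -6u - 3.
N(u) = u·f'(u) - f(u) = u·(-6u - 3) - (-3u^2 - 3u - 4) = -3u^2 + 4.
N(2) = -8.

-8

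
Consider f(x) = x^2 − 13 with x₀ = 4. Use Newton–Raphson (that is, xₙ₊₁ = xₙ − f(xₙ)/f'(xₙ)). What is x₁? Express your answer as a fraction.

29/8

f'(x) = 2x.
f(4) = 3, f'(4) = 8, so x₁ = 4 − 3/8 = 29/8.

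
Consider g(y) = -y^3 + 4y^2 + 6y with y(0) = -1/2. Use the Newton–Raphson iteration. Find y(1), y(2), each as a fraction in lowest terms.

g'(y) = -3y^2 + 8y + 6.
g(-1/2) = -15/8, g'(-1/2) = 5/4, so y(1) = (-1/2) - (-15/8)/(5/4) = 1.
g(1) = 9, g'(1) = 11, so y(2) = 1 - 9/11 = 2/11.

y(1) = 1, y(2) = 2/11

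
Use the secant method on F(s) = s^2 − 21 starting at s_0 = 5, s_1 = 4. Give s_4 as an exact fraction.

F(5) = 4, F(4) = −5. s_2 = 4 − (−5)·(4 − 5)/((−5) − 4) = 41/9.
F(4) = −5, F(41/9) = −20/81. s_3 = (41/9) − (−20/81)·((41/9) − 4)/((−20/81) − (−5)) = 353/77.
F(41/9) = −20/81, F(353/77) = 100/5929. s_4 = (353/77) − (100/5929)·((353/77) − (41/9))/((100/5929) − (−20/81)) = 14513/3167.

14513/3167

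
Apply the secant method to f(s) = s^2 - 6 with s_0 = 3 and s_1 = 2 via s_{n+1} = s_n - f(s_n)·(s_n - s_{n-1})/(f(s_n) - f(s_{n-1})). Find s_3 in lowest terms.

f(3) = 3, f(2) = -2. s_2 = 2 - (-2)·(2 - 3)/((-2) - 3) = 12/5.
f(2) = -2, f(12/5) = -6/25. s_3 = (12/5) - (-6/25)·((12/5) - 2)/((-6/25) - (-2)) = 27/11.

27/11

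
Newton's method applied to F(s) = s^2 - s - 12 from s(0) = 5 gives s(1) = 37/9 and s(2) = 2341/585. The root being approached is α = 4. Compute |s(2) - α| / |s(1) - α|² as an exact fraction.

9/65

s(1) - α = 37/9 - 4 = 1/9, so |s(1) - α| = 1/9.
s(2) - α = 2341/585 - 4 = 1/585, so |s(2) - α| = 1/585.
|s(1) - α|² = 1/81.
Ratio = (1/585) / (1/81) = 9/65.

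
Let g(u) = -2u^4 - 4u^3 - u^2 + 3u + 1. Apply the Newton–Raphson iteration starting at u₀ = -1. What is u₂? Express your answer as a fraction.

-1/3

g'(u) = -8u^3 - 12u^2 - 2u + 3.
g(-1) = -1, g'(-1) = 1, so u₁ = (-1) - (-1)/1 = 0.
g(0) = 1, g'(0) = 3, so u₂ = 0 - 1/3 = -1/3.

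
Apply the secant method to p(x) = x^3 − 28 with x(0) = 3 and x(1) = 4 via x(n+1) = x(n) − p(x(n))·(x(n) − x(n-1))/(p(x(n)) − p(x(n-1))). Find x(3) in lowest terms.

12901/4252

p(3) = −1, p(4) = 36. x(2) = 4 − 36·(4 − 3)/(36 − (−1)) = 112/37.
p(4) = 36, p(112/37) = −13356/50653. x(3) = (112/37) − (−13356/50653)·((112/37) − 4)/((−13356/50653) − 36) = 12901/4252.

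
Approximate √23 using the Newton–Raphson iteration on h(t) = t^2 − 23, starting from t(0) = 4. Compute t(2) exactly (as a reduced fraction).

2993/624

h'(t) = 2t.
h(4) = −7, h'(4) = 8, so t(1) = 4 − (−7)/8 = 39/8.
h(39/8) = 49/64, h'(39/8) = 39/4, so t(2) = (39/8) − (49/64)/(39/4) = 2993/624.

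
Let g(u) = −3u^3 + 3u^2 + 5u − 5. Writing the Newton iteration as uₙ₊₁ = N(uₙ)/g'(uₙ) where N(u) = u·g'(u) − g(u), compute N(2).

−31

g'(u) = −9u^2 + 6u + 5.
N(u) = u·g'(u) − g(u) = u·(−9u^2 + 6u + 5) − (−3u^3 + 3u^2 + 5u − 5) = −6u^3 + 3u^2 + 5.
N(2) = −31.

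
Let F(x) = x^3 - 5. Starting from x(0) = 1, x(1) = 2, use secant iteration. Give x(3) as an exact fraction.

265/157

F(1) = -4, F(2) = 3. x(2) = 2 - 3·(2 - 1)/(3 - (-4)) = 11/7.
F(2) = 3, F(11/7) = -384/343. x(3) = (11/7) - (-384/343)·((11/7) - 2)/((-384/343) - 3) = 265/157.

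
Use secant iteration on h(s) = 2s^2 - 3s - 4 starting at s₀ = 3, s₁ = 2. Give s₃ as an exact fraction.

h(3) = 5, h(2) = -2. s₂ = 2 - (-2)·(2 - 3)/((-2) - 5) = 16/7.
h(2) = -2, h(16/7) = -20/49. s₃ = (16/7) - (-20/49)·((16/7) - 2)/((-20/49) - (-2)) = 92/39.

92/39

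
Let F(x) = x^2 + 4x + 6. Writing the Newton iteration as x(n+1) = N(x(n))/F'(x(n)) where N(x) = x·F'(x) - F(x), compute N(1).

-5

F'(x) = 2x + 4.
N(x) = x·F'(x) - F(x) = x·(2x + 4) - (x^2 + 4x + 6) = x^2 - 6.
N(1) = -5.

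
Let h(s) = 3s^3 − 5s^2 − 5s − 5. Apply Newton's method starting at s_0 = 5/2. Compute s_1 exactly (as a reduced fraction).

18/7

h'(s) = 9s^2 − 10s − 5.
h(5/2) = −15/8, h'(5/2) = 105/4, so s_1 = (5/2) − (−15/8)/(105/4) = 18/7.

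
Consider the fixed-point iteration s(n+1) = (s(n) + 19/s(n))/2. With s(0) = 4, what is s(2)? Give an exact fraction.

2441/560

s(1) = (4 + 19/4)/2 = 35/8.
s(2) = (35/8 + 19/(35/8))/2 = 2441/560.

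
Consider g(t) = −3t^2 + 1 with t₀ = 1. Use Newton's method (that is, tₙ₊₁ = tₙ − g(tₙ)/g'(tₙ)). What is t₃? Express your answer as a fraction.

g'(t) = −6t.
g(1) = −2, g'(1) = −6, so t₁ = 1 − (−2)/(−6) = 2/3.
g(2/3) = −1/3, g'(2/3) = −4, so t₂ = (2/3) − (−1/3)/(−4) = 7/12.
g(7/12) = −1/48, g'(7/12) = −7/2, so t₃ = (7/12) − (−1/48)/(−7/2) = 97/168.

97/168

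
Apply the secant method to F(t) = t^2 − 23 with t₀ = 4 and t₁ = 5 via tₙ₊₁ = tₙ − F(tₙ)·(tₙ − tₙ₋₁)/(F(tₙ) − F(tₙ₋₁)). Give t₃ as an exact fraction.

F(4) = −7, F(5) = 2. t₂ = 5 − 2·(5 − 4)/(2 − (−7)) = 43/9.
F(5) = 2, F(43/9) = −14/81. t₃ = (43/9) − (−14/81)·((43/9) − 5)/((−14/81) − 2) = 211/44.

211/44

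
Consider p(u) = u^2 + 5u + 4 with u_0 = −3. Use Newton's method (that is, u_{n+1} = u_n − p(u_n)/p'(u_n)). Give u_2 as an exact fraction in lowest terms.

−21/5

p'(u) = 2u + 5.
p(−3) = −2, p'(−3) = −1, so u_1 = (−3) − (−2)/(−1) = −5.
p(−5) = 4, p'(−5) = −5, so u_2 = (−5) − 4/(−5) = −21/5.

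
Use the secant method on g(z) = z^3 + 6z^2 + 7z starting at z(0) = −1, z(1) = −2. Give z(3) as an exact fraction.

−30/19

g(−1) = −2, g(−2) = 2. z(2) = (−2) − 2·((−2) − (−1))/(2 − (−2)) = −3/2.
g(−2) = 2, g(−3/2) = −3/8. z(3) = (−3/2) − (−3/8)·((−3/2) − (−2))/((−3/8) − 2) = −30/19.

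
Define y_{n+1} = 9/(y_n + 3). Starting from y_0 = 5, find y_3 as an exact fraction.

33/19

y_1 = 9/(5 + 3) = 9/8.
y_2 = 9/(9/8 + 3) = 24/11.
y_3 = 9/(24/11 + 3) = 33/19.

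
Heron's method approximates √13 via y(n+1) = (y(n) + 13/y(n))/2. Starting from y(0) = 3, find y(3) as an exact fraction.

y(1) = (3 + 13/3)/2 = 11/3.
y(2) = (11/3 + 13/(11/3))/2 = 119/33.
y(3) = (119/33 + 13/(119/33))/2 = 14159/3927.

14159/3927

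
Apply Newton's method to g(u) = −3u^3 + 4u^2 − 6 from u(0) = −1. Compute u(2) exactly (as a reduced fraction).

−35731/38080

g'(u) = −9u^2 + 8u.
g(−1) = 1, g'(−1) = −17, so u(1) = (−1) − 1/(−17) = −16/17.
g(−16/17) = 218/4913, g'(−16/17) = −4480/289, so u(2) = (−16/17) − (218/4913)/(−4480/289) = −35731/38080.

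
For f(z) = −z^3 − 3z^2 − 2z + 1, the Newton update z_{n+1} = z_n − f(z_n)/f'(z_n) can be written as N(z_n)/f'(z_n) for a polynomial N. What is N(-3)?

f'(z) = −3z^2 − 6z − 2.
N(z) = z·f'(z) − f(z) = z·(−3z^2 − 6z − 2) − (−z^3 − 3z^2 − 2z + 1) = −2z^3 − 3z^2 − 1.
N(-3) = 26.

26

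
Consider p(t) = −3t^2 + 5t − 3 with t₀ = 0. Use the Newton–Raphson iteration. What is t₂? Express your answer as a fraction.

p'(t) = −6t + 5.
p(0) = −3, p'(0) = 5, so t₁ = 0 − (−3)/5 = 3/5.
p(3/5) = −27/25, p'(3/5) = 7/5, so t₂ = (3/5) − (−27/25)/(7/5) = 48/35.

48/35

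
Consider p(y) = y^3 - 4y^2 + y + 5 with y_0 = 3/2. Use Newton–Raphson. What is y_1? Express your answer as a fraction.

p'(y) = 3y^2 - 8y + 1.
p(3/2) = 7/8, p'(3/2) = -17/4, so y_1 = (3/2) - (7/8)/(-17/4) = 29/17.

29/17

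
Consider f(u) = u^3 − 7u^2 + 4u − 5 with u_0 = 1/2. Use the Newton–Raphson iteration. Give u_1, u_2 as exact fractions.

u_1 = −14/9, u_2 = −14191/24084

f'(u) = 3u^2 − 14u + 4.
f(1/2) = −37/8, f'(1/2) = −9/4, so u_1 = (1/2) − (−37/8)/(−9/4) = −14/9.
f(−14/9) = −23273/729, f'(−14/9) = 892/27, so u_2 = (−14/9) − (−23273/729)/(892/27) = −14191/24084.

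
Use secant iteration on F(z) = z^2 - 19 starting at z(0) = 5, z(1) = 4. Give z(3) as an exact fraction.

109/25

F(5) = 6, F(4) = -3. z(2) = 4 - (-3)·(4 - 5)/((-3) - 6) = 13/3.
F(4) = -3, F(13/3) = -2/9. z(3) = (13/3) - (-2/9)·((13/3) - 4)/((-2/9) - (-3)) = 109/25.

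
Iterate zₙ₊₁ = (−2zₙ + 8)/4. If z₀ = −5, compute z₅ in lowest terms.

z₁ = (−2·(−5) + 8)/4 = 9/2.
z₂ = (−2·(9/2) + 8)/4 = −1/4.
z₃ = (−2·(−1/4) + 8)/4 = 17/8.
z₄ = (−2·(17/8) + 8)/4 = 15/16.
z₅ = (−2·(15/16) + 8)/4 = 49/32.

49/32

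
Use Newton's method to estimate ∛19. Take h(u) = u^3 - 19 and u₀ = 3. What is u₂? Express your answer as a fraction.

h'(u) = 3u^2.
h(3) = 8, h'(3) = 27, so u₁ = 3 - 8/27 = 73/27.
h(73/27) = 15040/19683, h'(73/27) = 5329/243, so u₂ = (73/27) - (15040/19683)/(5329/243) = 1152011/431649.

1152011/431649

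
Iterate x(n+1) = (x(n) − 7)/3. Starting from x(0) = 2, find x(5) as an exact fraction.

−845/243

x(1) = (2 − 7)/3 = −5/3.
x(2) = ((−5/3) − 7)/3 = −26/9.
x(3) = ((−26/9) − 7)/3 = −89/27.
x(4) = ((−89/27) − 7)/3 = −278/81.
x(5) = ((−278/81) − 7)/3 = −845/243.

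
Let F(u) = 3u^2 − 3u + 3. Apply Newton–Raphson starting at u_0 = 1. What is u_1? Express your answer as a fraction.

0

F'(u) = 6u − 3.
F(1) = 3, F'(1) = 3, so u_1 = 1 − 3/3 = 0.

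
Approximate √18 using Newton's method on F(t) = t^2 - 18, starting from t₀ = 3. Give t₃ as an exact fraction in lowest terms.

577/136

F'(t) = 2t.
F(3) = -9, F'(3) = 6, so t₁ = 3 - (-9)/6 = 9/2.
F(9/2) = 9/4, F'(9/2) = 9, so t₂ = (9/2) - (9/4)/9 = 17/4.
F(17/4) = 1/16, F'(17/4) = 17/2, so t₃ = (17/4) - (1/16)/(17/2) = 577/136.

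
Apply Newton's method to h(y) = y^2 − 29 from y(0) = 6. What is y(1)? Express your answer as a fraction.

65/12

h'(y) = 2y.
h(6) = 7, h'(6) = 12, so y(1) = 6 − 7/12 = 65/12.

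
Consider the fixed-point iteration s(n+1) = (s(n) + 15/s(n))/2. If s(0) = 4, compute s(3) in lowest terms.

7380481/1905632

s(1) = (4 + 15/4)/2 = 31/8.
s(2) = (31/8 + 15/(31/8))/2 = 1921/496.
s(3) = (1921/496 + 15/(1921/496))/2 = 7380481/1905632.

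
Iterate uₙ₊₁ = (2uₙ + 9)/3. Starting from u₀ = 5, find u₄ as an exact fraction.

665/81

u₁ = (2·5 + 9)/3 = 19/3.
u₂ = (2·(19/3) + 9)/3 = 65/9.
u₃ = (2·(65/9) + 9)/3 = 211/27.
u₄ = (2·(211/27) + 9)/3 = 665/81.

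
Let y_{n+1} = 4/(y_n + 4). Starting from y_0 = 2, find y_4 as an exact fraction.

y_1 = 4/(2 + 4) = 2/3.
y_2 = 4/(2/3 + 4) = 6/7.
y_3 = 4/(6/7 + 4) = 14/17.
y_4 = 4/(14/17 + 4) = 34/41.

34/41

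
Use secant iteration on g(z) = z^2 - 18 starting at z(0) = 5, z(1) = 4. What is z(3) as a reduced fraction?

157/37

g(5) = 7, g(4) = -2. z(2) = 4 - (-2)·(4 - 5)/((-2) - 7) = 38/9.
g(4) = -2, g(38/9) = -14/81. z(3) = (38/9) - (-14/81)·((38/9) - 4)/((-14/81) - (-2)) = 157/37.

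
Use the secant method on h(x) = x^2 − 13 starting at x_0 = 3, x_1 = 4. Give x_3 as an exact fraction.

191/53

h(3) = −4, h(4) = 3. x_2 = 4 − 3·(4 − 3)/(3 − (−4)) = 25/7.
h(4) = 3, h(25/7) = −12/49. x_3 = (25/7) − (−12/49)·((25/7) − 4)/((−12/49) − 3) = 191/53.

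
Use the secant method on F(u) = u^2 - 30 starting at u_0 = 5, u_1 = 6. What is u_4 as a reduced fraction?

2766/505

F(5) = -5, F(6) = 6. u_2 = 6 - 6·(6 - 5)/(6 - (-5)) = 60/11.
F(6) = 6, F(60/11) = -30/121. u_3 = (60/11) - (-30/121)·((60/11) - 6)/((-30/121) - 6) = 115/21.
F(60/11) = -30/121, F(115/21) = -5/441. u_4 = (115/21) - (-5/441)·((115/21) - (60/11))/((-5/441) - (-30/121)) = 2766/505.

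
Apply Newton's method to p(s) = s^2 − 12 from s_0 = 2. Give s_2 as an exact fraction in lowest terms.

p'(s) = 2s.
p(2) = −8, p'(2) = 4, so s_1 = 2 − (−8)/4 = 4.
p(4) = 4, p'(4) = 8, so s_2 = 4 − 4/8 = 7/2.

7/2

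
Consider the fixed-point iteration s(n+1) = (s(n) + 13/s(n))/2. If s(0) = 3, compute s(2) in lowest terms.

s(1) = (3 + 13/3)/2 = 11/3.
s(2) = (11/3 + 13/(11/3))/2 = 119/33.

119/33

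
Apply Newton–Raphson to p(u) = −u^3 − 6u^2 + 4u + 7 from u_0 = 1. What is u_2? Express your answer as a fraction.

p'(u) = −3u^2 − 12u + 4.
p(1) = 4, p'(1) = −11, so u_1 = 1 − 4/(−11) = 15/11.
p(15/11) = −1648/1331, p'(15/11) = −2171/121, so u_2 = (15/11) − (−1648/1331)/(−2171/121) = 30917/23881.

30917/23881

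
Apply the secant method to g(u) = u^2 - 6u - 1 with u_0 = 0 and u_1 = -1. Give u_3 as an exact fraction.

g(0) = -1, g(-1) = 6. u_2 = (-1) - 6·((-1) - 0)/(6 - (-1)) = -1/7.
g(-1) = 6, g(-1/7) = -6/49. u_3 = (-1/7) - (-6/49)·((-1/7) - (-1))/((-6/49) - 6) = -4/25.

-4/25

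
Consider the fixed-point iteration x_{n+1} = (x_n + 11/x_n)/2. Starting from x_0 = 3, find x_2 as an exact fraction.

199/60

x_1 = (3 + 11/3)/2 = 10/3.
x_2 = (10/3 + 11/(10/3))/2 = 199/60.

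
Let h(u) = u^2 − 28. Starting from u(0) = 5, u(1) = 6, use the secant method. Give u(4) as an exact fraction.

h(5) = −3, h(6) = 8. u(2) = 6 − 8·(6 − 5)/(8 − (−3)) = 58/11.
h(6) = 8, h(58/11) = −24/121. u(3) = (58/11) − (−24/121)·((58/11) − 6)/((−24/121) − 8) = 164/31.
h(58/11) = −24/121, h(164/31) = −12/961. u(4) = (164/31) − (−12/961)·((164/31) − (58/11))/((−12/961) − (−24/121)) = 9530/1801.

9530/1801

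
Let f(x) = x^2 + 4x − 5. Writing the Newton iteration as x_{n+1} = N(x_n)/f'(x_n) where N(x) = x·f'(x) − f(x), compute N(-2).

f'(x) = 2x + 4.
N(x) = x·f'(x) − f(x) = x·(2x + 4) − (x^2 + 4x − 5) = x^2 + 5.
N(-2) = 9.

9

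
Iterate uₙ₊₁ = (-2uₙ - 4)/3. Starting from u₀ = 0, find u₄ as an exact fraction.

-52/81

u₁ = (-2·0 - 4)/3 = -4/3.
u₂ = (-2·(-4/3) - 4)/3 = -4/9.
u₃ = (-2·(-4/9) - 4)/3 = -28/27.
u₄ = (-2·(-28/27) - 4)/3 = -52/81.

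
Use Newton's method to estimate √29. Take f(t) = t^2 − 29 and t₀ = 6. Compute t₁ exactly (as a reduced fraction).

65/12

f'(t) = 2t.
f(6) = 7, f'(6) = 12, so t₁ = 6 − 7/12 = 65/12.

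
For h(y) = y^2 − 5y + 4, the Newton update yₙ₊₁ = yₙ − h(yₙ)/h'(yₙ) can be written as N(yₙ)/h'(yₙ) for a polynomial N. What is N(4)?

h'(y) = 2y − 5.
N(y) = y·h'(y) − h(y) = y·(2y − 5) − (y^2 − 5y + 4) = y^2 − 4.
N(4) = 12.

12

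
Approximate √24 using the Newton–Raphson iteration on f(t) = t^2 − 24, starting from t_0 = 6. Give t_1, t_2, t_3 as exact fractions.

f'(t) = 2t.
f(6) = 12, f'(6) = 12, so t_1 = 6 − 12/12 = 5.
f(5) = 1, f'(5) = 10, so t_2 = 5 − 1/10 = 49/10.
f(49/10) = 1/100, f'(49/10) = 49/5, so t_3 = (49/10) − (1/100)/(49/5) = 4801/980.

t_1 = 5, t_2 = 49/10, t_3 = 4801/980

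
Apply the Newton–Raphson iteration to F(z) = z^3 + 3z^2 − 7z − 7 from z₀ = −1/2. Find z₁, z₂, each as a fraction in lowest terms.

F'(z) = 3z^2 + 6z − 7.
F(−1/2) = −23/8, F'(−1/2) = −37/4, so z₁ = (−1/2) − (−23/8)/(−37/4) = −30/37.
F(−30/37) = 5819/50653, F'(−30/37) = −13543/1369, so z₂ = (−30/37) − (5819/50653)/(−13543/1369) = −400471/501091.

z₁ = −30/37, z₂ = −400471/501091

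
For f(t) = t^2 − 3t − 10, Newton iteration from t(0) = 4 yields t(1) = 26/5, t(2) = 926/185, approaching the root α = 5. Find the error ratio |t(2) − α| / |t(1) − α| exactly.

1/37

t(1) − α = 26/5 − 5 = 1/5, so |t(1) − α| = 1/5.
t(2) − α = 926/185 − 5 = 1/185, so |t(2) − α| = 1/185.
Ratio = (1/185) / (1/5) = 1/37.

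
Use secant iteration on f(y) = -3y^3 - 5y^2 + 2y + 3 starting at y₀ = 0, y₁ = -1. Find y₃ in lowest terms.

f(0) = 3, f(-1) = -1. y₂ = (-1) - (-1)·((-1) - 0)/((-1) - 3) = -3/4.
f(-1) = -1, f(-3/4) = -3/64. y₃ = (-3/4) - (-3/64)·((-3/4) - (-1))/((-3/64) - (-1)) = -45/61.

-45/61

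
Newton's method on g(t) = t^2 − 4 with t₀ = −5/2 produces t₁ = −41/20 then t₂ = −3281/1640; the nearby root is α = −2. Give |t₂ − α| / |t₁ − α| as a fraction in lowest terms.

t₁ − α = −41/20 − (−2) = −41/20 + 2 = −1/20, so |t₁ − α| = 1/20.
t₂ − α = −3281/1640 − (−2) = −3281/1640 + 2 = −1/1640, so |t₂ − α| = 1/1640.
Ratio = (1/1640) / (1/20) = 1/82.

1/82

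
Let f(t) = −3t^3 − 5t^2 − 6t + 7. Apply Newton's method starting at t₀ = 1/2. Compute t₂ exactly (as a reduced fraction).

1665515/2522694

f'(t) = −9t^2 − 10t − 6.
f(1/2) = 19/8, f'(1/2) = −53/4, so t₁ = (1/2) − (19/8)/(−53/4) = 36/53.
f(36/53) = −48013/148877, f'(36/53) = −47598/2809, so t₂ = (36/53) − (−48013/148877)/(−47598/2809) = 1665515/2522694.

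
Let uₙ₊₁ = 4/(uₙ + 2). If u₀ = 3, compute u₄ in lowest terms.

24/19

u₁ = 4/(3 + 2) = 4/5.
u₂ = 4/(4/5 + 2) = 10/7.
u₃ = 4/(10/7 + 2) = 7/6.
u₄ = 4/(7/6 + 2) = 24/19.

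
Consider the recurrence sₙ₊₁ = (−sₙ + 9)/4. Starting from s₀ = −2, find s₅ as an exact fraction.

1847/1024

s₁ = (−(−2) + 9)/4 = 11/4.
s₂ = (−(11/4) + 9)/4 = 25/16.
s₃ = (−(25/16) + 9)/4 = 119/64.
s₄ = (−(119/64) + 9)/4 = 457/256.
s₅ = (−(457/256) + 9)/4 = 1847/1024.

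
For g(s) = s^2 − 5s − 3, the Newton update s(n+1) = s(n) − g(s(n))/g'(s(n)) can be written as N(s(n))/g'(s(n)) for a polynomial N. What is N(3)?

g'(s) = 2s − 5.
N(s) = s·g'(s) − g(s) = s·(2s − 5) − (s^2 − 5s − 3) = s^2 + 3.
N(3) = 12.

12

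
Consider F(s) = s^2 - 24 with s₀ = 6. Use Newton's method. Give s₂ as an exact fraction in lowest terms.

F'(s) = 2s.
F(6) = 12, F'(6) = 12, so s₁ = 6 - 12/12 = 5.
F(5) = 1, F'(5) = 10, so s₂ = 5 - 1/10 = 49/10.

49/10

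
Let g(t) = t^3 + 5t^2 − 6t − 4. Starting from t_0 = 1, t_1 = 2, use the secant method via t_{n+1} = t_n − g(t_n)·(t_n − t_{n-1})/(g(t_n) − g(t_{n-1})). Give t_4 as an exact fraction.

g(1) = −4, g(2) = 12. t_2 = 2 − 12·(2 − 1)/(12 − (−4)) = 5/4.
g(2) = 12, g(5/4) = −111/64. t_3 = (5/4) − (−111/64)·((5/4) − 2)/((−111/64) − 12) = 394/293.
g(5/4) = −111/64, g(394/293) = −14978340/25153757. t_4 = (394/293) − (−14978340/25153757)·((394/293) − (5/4))/((−14978340/25153757) − (−111/64)) = 23029306/16517597.

23029306/16517597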